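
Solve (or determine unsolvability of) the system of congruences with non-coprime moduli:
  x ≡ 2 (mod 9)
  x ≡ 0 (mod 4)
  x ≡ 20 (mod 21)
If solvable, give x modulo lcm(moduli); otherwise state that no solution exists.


Moduli 9, 4, 21 are not pairwise coprime, so CRT works modulo lcm(m_i) when all pairwise compatibility conditions hold.
Pairwise compatibility: gcd(m_i, m_j) must divide a_i - a_j for every pair.
Merge one congruence at a time:
  Start: x ≡ 2 (mod 9).
  Combine with x ≡ 0 (mod 4): gcd(9, 4) = 1; 0 - 2 = -2, which IS divisible by 1, so compatible.
    Write x = 2 + 9·t and substitute into x ≡ 0 (mod 4): 9·t ≡ 0 − 2 = -2 (mod 4).
    Reduce coefficients mod 4: 1·t ≡ 2 (mod 4).
    So t ≡ 2 (mod 4).
    Then x = 2 + 9·2 = 20, valid modulo lcm(9, 4) = 36: x ≡ 20 (mod 36).
  Combine with x ≡ 20 (mod 21): gcd(36, 21) = 3; 20 - 20 = 0, which IS divisible by 3, so compatible.
    Write x = 20 + 36·t and substitute into x ≡ 20 (mod 21): 36·t ≡ 20 − 20 = 0 (mod 21).
    Divide the congruence (and modulus) by g = 3: 12·t ≡ 0 (mod 7).
    Reduce coefficients mod 7: 5·t ≡ 0 (mod 7).
    The inverse of 5 mod 7 is 3 (since 5·3 = 15 = 2·7 + 1), so t ≡ 3·0 = 0 ≡ 0 (mod 7).
    Then x = 20 + 36·0 = 20, valid modulo lcm(36, 21) = 252: x ≡ 20 (mod 252).
Verify: 20 mod 9 = 2, 20 mod 4 = 0, 20 mod 21 = 20.

x ≡ 20 (mod 252).


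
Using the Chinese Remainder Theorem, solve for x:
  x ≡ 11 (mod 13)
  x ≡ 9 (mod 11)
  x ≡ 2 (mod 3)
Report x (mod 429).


Moduli 13, 11, 3 are pairwise coprime; by CRT there is a unique solution modulo M = 13 · 11 · 3 = 429.
Solve pairwise, accumulating the modulus:
  Start with x ≡ 11 (mod 13).
  Combine with x ≡ 9 (mod 11): since gcd(13, 11) = 1, we get a unique residue mod 143.
    Write x = 11 + 13·t and substitute into x ≡ 9 (mod 11): 13·t ≡ 9 − 11 = -2 (mod 11).
    Reduce coefficients mod 11: 2·t ≡ 9 (mod 11).
    The inverse of 2 mod 11 is 6 (since 2·6 = 12 = 1·11 + 1), so t ≡ 6·9 = 54 ≡ 10 (mod 11).
    Then x = 11 + 13·10 = 141, valid modulo lcm(13, 11) = 143: x ≡ 141 (mod 143).
  Combine with x ≡ 2 (mod 3): since gcd(143, 3) = 1, we get a unique residue mod 429.
    Write x = 141 + 143·t and substitute into x ≡ 2 (mod 3): 143·t ≡ 2 − 141 = -139 (mod 3).
    Reduce coefficients mod 3: 2·t ≡ 2 (mod 3).
    The inverse of 2 mod 3 is 2 (since 2·2 = 4 = 1·3 + 1), so t ≡ 2·2 = 4 ≡ 1 (mod 3).
    Then x = 141 + 143·1 = 284, valid modulo lcm(143, 3) = 429: x ≡ 284 (mod 429).
Verify: 284 mod 13 = 11 ✓, 284 mod 11 = 9 ✓, 284 mod 3 = 2 ✓.

x ≡ 284 (mod 429).


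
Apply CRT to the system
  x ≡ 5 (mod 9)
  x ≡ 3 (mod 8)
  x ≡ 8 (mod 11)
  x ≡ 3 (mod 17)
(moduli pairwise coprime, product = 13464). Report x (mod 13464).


Product of moduli M = 9 · 8 · 11 · 17 = 13464.
Merge one congruence at a time:
  Start: x ≡ 5 (mod 9).
  Combine with x ≡ 3 (mod 8); new modulus lcm = 72.
    Write x = 5 + 9·t and substitute into x ≡ 3 (mod 8): 9·t ≡ 3 − 5 = -2 (mod 8).
    Reduce coefficients mod 8: 1·t ≡ 6 (mod 8).
    So t ≡ 6 (mod 8).
    Then x = 5 + 9·6 = 59, valid modulo lcm(9, 8) = 72: x ≡ 59 (mod 72).
  Combine with x ≡ 8 (mod 11); new modulus lcm = 792.
    Write x = 59 + 72·t and substitute into x ≡ 8 (mod 11): 72·t ≡ 8 − 59 = -51 (mod 11).
    Reduce coefficients mod 11: 6·t ≡ 4 (mod 11).
    The inverse of 6 mod 11 is 2 (since 6·2 = 12 = 1·11 + 1), so t ≡ 2·4 = 8 ≡ 8 (mod 11).
    Then x = 59 + 72·8 = 635, valid modulo lcm(72, 11) = 792: x ≡ 635 (mod 792).
  Combine with x ≡ 3 (mod 17); new modulus lcm = 13464.
    Write x = 635 + 792·t and substitute into x ≡ 3 (mod 17): 792·t ≡ 3 − 635 = -632 (mod 17).
    Reduce coefficients mod 17: 10·t ≡ 14 (mod 17).
    The inverse of 10 mod 17 is 12 (since 10·12 = 120 = 7·17 + 1), so t ≡ 12·14 = 168 ≡ 15 (mod 17).
    Then x = 635 + 792·15 = 12515, valid modulo lcm(792, 17) = 13464: x ≡ 12515 (mod 13464).
Verify against each original: 12515 mod 9 = 5, 12515 mod 8 = 3, 12515 mod 11 = 8, 12515 mod 17 = 3.

x ≡ 12515 (mod 13464).


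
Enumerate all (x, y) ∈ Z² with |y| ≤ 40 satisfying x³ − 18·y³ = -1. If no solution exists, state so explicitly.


The equation is x³ - 18y³ = -1. For fixed y, x³ = 18·y³ − 1, so a solution requires the RHS to be a perfect cube.
Strategy: iterate y from -40 to 40, compute RHS = 18·y³ − 1, and check whether it is a (positive or negative) perfect cube.
Check small values of y:
  y = 0: RHS = -1 = (-1)³ ⇒ x = -1 works.
  y = 1: RHS = 17 is not a perfect cube.
  y = -1: RHS = -19 is not a perfect cube.
  y = 2: RHS = 143 is not a perfect cube.
  y = -2: RHS = -145 is not a perfect cube.
  y = 3: RHS = 485 is not a perfect cube.
  y = -3: RHS = -487 is not a perfect cube.
Continuing the search up to |y| = 40 finds no further solutions beyond those listed.
Collected solutions: (-1, 0).

Solutions (with |y| ≤ 40): (-1, 0).


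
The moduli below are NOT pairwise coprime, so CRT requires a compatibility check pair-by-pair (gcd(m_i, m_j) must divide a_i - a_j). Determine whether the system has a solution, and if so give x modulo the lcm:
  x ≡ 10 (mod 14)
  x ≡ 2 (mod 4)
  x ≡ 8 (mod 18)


Moduli 14, 4, 18 are not pairwise coprime, so CRT works modulo lcm(m_i) when all pairwise compatibility conditions hold.
Pairwise compatibility: gcd(m_i, m_j) must divide a_i - a_j for every pair.
Merge one congruence at a time:
  Start: x ≡ 10 (mod 14).
  Combine with x ≡ 2 (mod 4): gcd(14, 4) = 2; 2 - 10 = -8, which IS divisible by 2, so compatible.
    Write x = 10 + 14·t and substitute into x ≡ 2 (mod 4): 14·t ≡ 2 − 10 = -8 (mod 4).
    Divide the congruence (and modulus) by g = 2: 7·t ≡ -4 (mod 2).
    Reduce coefficients mod 2: 1·t ≡ 0 (mod 2).
    So t ≡ 0 (mod 2).
    Then x = 10 + 14·0 = 10, valid modulo lcm(14, 4) = 28: x ≡ 10 (mod 28).
  Combine with x ≡ 8 (mod 18): gcd(28, 18) = 2; 8 - 10 = -2, which IS divisible by 2, so compatible.
    Write x = 10 + 28·t and substitute into x ≡ 8 (mod 18): 28·t ≡ 8 − 10 = -2 (mod 18).
    Divide the congruence (and modulus) by g = 2: 14·t ≡ -1 (mod 9).
    Reduce coefficients mod 9: 5·t ≡ 8 (mod 9).
    The inverse of 5 mod 9 is 2 (since 5·2 = 10 = 1·9 + 1), so t ≡ 2·8 = 16 ≡ 7 (mod 9).
    Then x = 10 + 28·7 = 206, valid modulo lcm(28, 18) = 252: x ≡ 206 (mod 252).
Verify: 206 mod 14 = 10, 206 mod 4 = 2, 206 mod 18 = 8.

x ≡ 206 (mod 252).


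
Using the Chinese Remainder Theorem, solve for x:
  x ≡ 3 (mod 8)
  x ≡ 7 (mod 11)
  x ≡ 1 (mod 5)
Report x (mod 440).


Moduli 8, 11, 5 are pairwise coprime; by CRT there is a unique solution modulo M = 8 · 11 · 5 = 440.
Solve pairwise, accumulating the modulus:
  Start with x ≡ 3 (mod 8).
  Combine with x ≡ 7 (mod 11): since gcd(8, 11) = 1, we get a unique residue mod 88.
    Write x = 3 + 8·t and substitute into x ≡ 7 (mod 11): 8·t ≡ 7 − 3 = 4 (mod 11).
    The inverse of 8 mod 11 is 7 (since 8·7 = 56 = 5·11 + 1), so t ≡ 7·4 = 28 ≡ 6 (mod 11).
    Then x = 3 + 8·6 = 51, valid modulo lcm(8, 11) = 88: x ≡ 51 (mod 88).
  Combine with x ≡ 1 (mod 5): since gcd(88, 5) = 1, we get a unique residue mod 440.
    Write x = 51 + 88·t and substitute into x ≡ 1 (mod 5): 88·t ≡ 1 − 51 = -50 (mod 5).
    Reduce coefficients mod 5: 3·t ≡ 0 (mod 5).
    The inverse of 3 mod 5 is 2 (since 3·2 = 6 = 1·5 + 1), so t ≡ 2·0 = 0 ≡ 0 (mod 5).
    Then x = 51 + 88·0 = 51, valid modulo lcm(88, 5) = 440: x ≡ 51 (mod 440).
Verify: 51 mod 8 = 3 ✓, 51 mod 11 = 7 ✓, 51 mod 5 = 1 ✓.

x ≡ 51 (mod 440).


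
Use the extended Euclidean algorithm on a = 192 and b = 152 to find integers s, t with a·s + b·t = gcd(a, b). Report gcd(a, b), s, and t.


Euclidean algorithm on (192, 152) — divide until remainder is 0:
  192 = 1 · 152 + 40
  152 = 3 · 40 + 32
  40 = 1 · 32 + 8
  32 = 4 · 8 + 0
gcd(192, 152) = 8.
Track Bezout coefficients alongside the remainders: start with r₀ = 192 = a·1 + b·0 (s = 1, t = 0) and r₁ = 152 = a·0 + b·1 (s = 0, t = 1); each new remainder r_{k+1} = r_{k-1} − q_k·r_k inherits s_{k+1} = s_{k-1} − q_k·s_k, t_{k+1} = t_{k-1} − q_k·t_k, so r_k = a·s_k + b·t_k at every step:
  q = 1: r = 40, s = 1 − 1·0 = 1, t = 0 − 1·1 = -1  (check: 192·1 + 152·(-1) = 40)
  q = 3: r = 32, s = 0 − 3·1 = -3, t = 1 − 3·(-1) = 4  (check: 192·(-3) + 152·4 = 32)
  q = 1: r = 8, s = 1 − 1·(-3) = 4, t = -1 − 1·4 = -5  (check: 192·4 + 152·(-5) = 8)
The row with r = 8 (the gcd) gives the Bezout coefficients s = 4, t = -5.
Result: 192 · (4) + 152 · (-5) = 8.

gcd(192, 152) = 8; s = 4, t = -5 (check: 192·4 + 152·(-5) = 8).


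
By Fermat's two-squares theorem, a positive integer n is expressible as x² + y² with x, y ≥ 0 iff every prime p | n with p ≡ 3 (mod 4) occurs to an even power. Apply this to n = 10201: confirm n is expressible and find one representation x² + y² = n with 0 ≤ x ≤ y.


Step 1: Factor n = 10201 = 101^2.
Step 2: Check the mod-4 condition on each prime factor: 101 ≡ 1 (mod 4), exponent 2.
All primes ≡ 3 (mod 4) appear to even exponent (or don't appear), so by the two-squares theorem n IS expressible as a sum of two squares.
Step 3: Build a representation. Here n = 101 · 101 is a product of primes ≡ 1 (mod 4). Each prime p ≡ 1 (mod 4) is itself a sum of two squares; find a² by testing p − a² for a perfect square:
  101: 101 − 1² = 100 = 10² ⇒ 101 = 1² + 10².
  Combine using the Brahmagupta–Fibonacci identity (a² + b²)(c² + d²) = (ac − bd)² + (ad + bc)² = (ac + bd)² + (ad − bc)²:
  101 · 101 = 10201: from (1² + 10²)(1² + 10²), take (1·1 − 10·10, 1·10 + 10·1) = (1 − 100, 10 + 10) = (-99, 20); dropping signs (only squares matter) gives (99, 20); check 99² + 20² = 9801 + 400 = 10201 ✓.
Step 4: Order so x ≤ y and verify: 20² + 99² = 400 + 9801 = 10201 = n. ✓

n = 10201 = 20² + 99² (one valid representation with x ≤ y).


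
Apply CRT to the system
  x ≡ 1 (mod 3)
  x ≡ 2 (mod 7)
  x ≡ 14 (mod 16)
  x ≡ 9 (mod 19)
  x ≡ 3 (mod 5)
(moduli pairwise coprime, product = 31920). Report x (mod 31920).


Product of moduli M = 3 · 7 · 16 · 19 · 5 = 31920.
Merge one congruence at a time:
  Start: x ≡ 1 (mod 3).
  Combine with x ≡ 2 (mod 7); new modulus lcm = 21.
    Write x = 1 + 3·t and substitute into x ≡ 2 (mod 7): 3·t ≡ 2 − 1 = 1 (mod 7).
    The inverse of 3 mod 7 is 5 (since 3·5 = 15 = 2·7 + 1), so t ≡ 5·1 = 5 ≡ 5 (mod 7).
    Then x = 1 + 3·5 = 16, valid modulo lcm(3, 7) = 21: x ≡ 16 (mod 21).
  Combine with x ≡ 14 (mod 16); new modulus lcm = 336.
    Write x = 16 + 21·t and substitute into x ≡ 14 (mod 16): 21·t ≡ 14 − 16 = -2 (mod 16).
    Reduce coefficients mod 16: 5·t ≡ 14 (mod 16).
    The inverse of 5 mod 16 is 13 (since 5·13 = 65 = 4·16 + 1), so t ≡ 13·14 = 182 ≡ 6 (mod 16).
    Then x = 16 + 21·6 = 142, valid modulo lcm(21, 16) = 336: x ≡ 142 (mod 336).
  Combine with x ≡ 9 (mod 19); new modulus lcm = 6384.
    Write x = 142 + 336·t and substitute into x ≡ 9 (mod 19): 336·t ≡ 9 − 142 = -133 (mod 19).
    Reduce coefficients mod 19: 13·t ≡ 0 (mod 19).
    The inverse of 13 mod 19 is 3 (since 13·3 = 39 = 2·19 + 1), so t ≡ 3·0 = 0 ≡ 0 (mod 19).
    Then x = 142 + 336·0 = 142, valid modulo lcm(336, 19) = 6384: x ≡ 142 (mod 6384).
  Combine with x ≡ 3 (mod 5); new modulus lcm = 31920.
    Write x = 142 + 6384·t and substitute into x ≡ 3 (mod 5): 6384·t ≡ 3 − 142 = -139 (mod 5).
    Reduce coefficients mod 5: 4·t ≡ 1 (mod 5).
    The inverse of 4 mod 5 is 4 (since 4·4 = 16 = 3·5 + 1), so t ≡ 4·1 = 4 ≡ 4 (mod 5).
    Then x = 142 + 6384·4 = 25678, valid modulo lcm(6384, 5) = 31920: x ≡ 25678 (mod 31920).
Verify against each original: 25678 mod 3 = 1, 25678 mod 7 = 2, 25678 mod 16 = 14, 25678 mod 19 = 9, 25678 mod 5 = 3.

x ≡ 25678 (mod 31920).


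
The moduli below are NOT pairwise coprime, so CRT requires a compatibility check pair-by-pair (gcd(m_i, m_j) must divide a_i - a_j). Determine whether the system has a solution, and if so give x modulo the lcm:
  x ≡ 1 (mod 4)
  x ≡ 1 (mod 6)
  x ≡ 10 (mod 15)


Moduli 4, 6, 15 are not pairwise coprime, so CRT works modulo lcm(m_i) when all pairwise compatibility conditions hold.
Pairwise compatibility: gcd(m_i, m_j) must divide a_i - a_j for every pair.
Merge one congruence at a time:
  Start: x ≡ 1 (mod 4).
  Combine with x ≡ 1 (mod 6): gcd(4, 6) = 2; 1 - 1 = 0, which IS divisible by 2, so compatible.
    Write x = 1 + 4·t and substitute into x ≡ 1 (mod 6): 4·t ≡ 1 − 1 = 0 (mod 6).
    Divide the congruence (and modulus) by g = 2: 2·t ≡ 0 (mod 3).
    The inverse of 2 mod 3 is 2 (since 2·2 = 4 = 1·3 + 1), so t ≡ 2·0 = 0 ≡ 0 (mod 3).
    Then x = 1 + 4·0 = 1, valid modulo lcm(4, 6) = 12: x ≡ 1 (mod 12).
  Combine with x ≡ 10 (mod 15): gcd(12, 15) = 3; 10 - 1 = 9, which IS divisible by 3, so compatible.
    Write x = 1 + 12·t and substitute into x ≡ 10 (mod 15): 12·t ≡ 10 − 1 = 9 (mod 15).
    Divide the congruence (and modulus) by g = 3: 4·t ≡ 3 (mod 5).
    The inverse of 4 mod 5 is 4 (since 4·4 = 16 = 3·5 + 1), so t ≡ 4·3 = 12 ≡ 2 (mod 5).
    Then x = 1 + 12·2 = 25, valid modulo lcm(12, 15) = 60: x ≡ 25 (mod 60).
Verify: 25 mod 4 = 1, 25 mod 6 = 1, 25 mod 15 = 10.

x ≡ 25 (mod 60).


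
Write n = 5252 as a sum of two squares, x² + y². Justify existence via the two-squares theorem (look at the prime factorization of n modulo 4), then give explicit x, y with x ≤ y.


Step 1: Factor n = 5252 = 2^2 · 13 · 101.
Step 2: Check the mod-4 condition on each prime factor: 2 = 2 (special); 13 ≡ 1 (mod 4), exponent 1; 101 ≡ 1 (mod 4), exponent 1.
All primes ≡ 3 (mod 4) appear to even exponent (or don't appear), so by the two-squares theorem n IS expressible as a sum of two squares.
Step 3: Build a representation. Group n = k² · m with k = 2 and m = 13 · 101 = 1313 (a product of primes ≡ 1 (mod 4)); a representation of m scales to one of n via (k·x)² + (k·y)² = k²(x² + y²). Each prime p ≡ 1 (mod 4) is itself a sum of two squares; find a² by testing p − a² for a perfect square:
  13: 13 − 1² = 12, 13 − 2² = 9 = 3² ⇒ 13 = 2² + 3².
  101: 101 − 1² = 100 = 10² ⇒ 101 = 1² + 10².
  Combine using the Brahmagupta–Fibonacci identity (a² + b²)(c² + d²) = (ac − bd)² + (ad + bc)² = (ac + bd)² + (ad − bc)²:
  13 · 101 = 1313: from (2² + 3²)(1² + 10²), take (2·1 − 3·10, 2·10 + 3·1) = (2 − 30, 20 + 3) = (-28, 23); dropping signs (only squares matter) gives (28, 23); check 28² + 23² = 784 + 529 = 1313 ✓.
  Scale by k = 2: (2·28, 2·23) = (56, 46).
Step 4: Order so x ≤ y and verify: 46² + 56² = 2116 + 3136 = 5252 = n. ✓

n = 5252 = 46² + 56² (one valid representation with x ≤ y).


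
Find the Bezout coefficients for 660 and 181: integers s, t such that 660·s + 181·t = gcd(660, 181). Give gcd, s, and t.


Euclidean algorithm on (660, 181) — divide until remainder is 0:
  660 = 3 · 181 + 117
  181 = 1 · 117 + 64
  117 = 1 · 64 + 53
  64 = 1 · 53 + 11
  53 = 4 · 11 + 9
  11 = 1 · 9 + 2
  9 = 4 · 2 + 1
  2 = 2 · 1 + 0
gcd(660, 181) = 1.
Track Bezout coefficients alongside the remainders: start with r₀ = 660 = a·1 + b·0 (s = 1, t = 0) and r₁ = 181 = a·0 + b·1 (s = 0, t = 1); each new remainder r_{k+1} = r_{k-1} − q_k·r_k inherits s_{k+1} = s_{k-1} − q_k·s_k, t_{k+1} = t_{k-1} − q_k·t_k, so r_k = a·s_k + b·t_k at every step:
  q = 3: r = 117, s = 1 − 3·0 = 1, t = 0 − 3·1 = -3  (check: 660·1 + 181·(-3) = 117)
  q = 1: r = 64, s = 0 − 1·1 = -1, t = 1 − 1·(-3) = 4  (check: 660·(-1) + 181·4 = 64)
  q = 1: r = 53, s = 1 − 1·(-1) = 2, t = -3 − 1·4 = -7  (check: 660·2 + 181·(-7) = 53)
  q = 1: r = 11, s = -1 − 1·2 = -3, t = 4 − 1·(-7) = 11  (check: 660·(-3) + 181·11 = 11)
  q = 4: r = 9, s = 2 − 4·(-3) = 14, t = -7 − 4·11 = -51  (check: 660·14 + 181·(-51) = 9)
  q = 1: r = 2, s = -3 − 1·14 = -17, t = 11 − 1·(-51) = 62  (check: 660·(-17) + 181·62 = 2)
  q = 4: r = 1, s = 14 − 4·(-17) = 82, t = -51 − 4·62 = -299  (check: 660·82 + 181·(-299) = 1)
The row with r = 1 (the gcd) gives the Bezout coefficients s = 82, t = -299.
Result: 660 · (82) + 181 · (-299) = 1.

gcd(660, 181) = 1; s = 82, t = -299 (check: 660·82 + 181·(-299) = 1).


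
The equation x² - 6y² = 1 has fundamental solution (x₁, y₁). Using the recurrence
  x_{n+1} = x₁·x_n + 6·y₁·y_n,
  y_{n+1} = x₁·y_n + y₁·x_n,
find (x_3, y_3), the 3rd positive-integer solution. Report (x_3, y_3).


Step 1: Find the fundamental solution (x₁, y₁) of x² - 6y² = 1.
  Expand √6 as a continued fraction. a₀ = ⌊√6⌋ = 2; iterate m_{k+1} = d_k·a_k − m_k, d_{k+1} = (6 − m_{k+1}²)/d_k, a_{k+1} = ⌊(a₀ + m_{k+1})/d_{k+1}⌋ (starting m₀ = 0, d₀ = 1), with convergents p_k = a_k·p_{k-1} + p_{k-2}, q_k = a_k·q_{k-1} + q_{k-2} (p₋₁ = 1, q₋₁ = 0):
  k = 0: a₀ = 2; p₀/q₀ = 2/1; p₀² − 6·q₀² = 4 − 6 = -2.
  k = 1: m = 2, d = 2, a = ⌊(2 + 2)/2⌋ = 2; p/q = (2·2 + 1)/(2·1 + 0) = 5/2; p² − 6·q² = 25 − 24 = 1.
  The first convergent with p² − 6·q² = 1 gives the fundamental solution (x₁, y₁) = (5, 2).
Step 2: Apply the recurrence (x_{n+1}, y_{n+1}) = (x₁x_n + 6y₁y_n, x₁y_n + y₁x_n) repeatedly.
  From (x_1, y_1) = (5, 2): x_2 = 5·5 + 6·2·2 = 49; y_2 = 5·2 + 2·5 = 20.
  From (x_2, y_2) = (49, 20): x_3 = 5·49 + 6·2·20 = 485; y_3 = 5·20 + 2·49 = 198.
Step 3: Verify x_3² - 6·y_3² = 235225 - 235224 = 1 (should be 1). ✓

(x_1, y_1) = (5, 2); (x_3, y_3) = (485, 198).


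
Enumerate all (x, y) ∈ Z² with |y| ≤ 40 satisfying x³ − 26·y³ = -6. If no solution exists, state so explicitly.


The equation is x³ - 26y³ = -6. For fixed y, x³ = 26·y³ − 6, so a solution requires the RHS to be a perfect cube.
Strategy: iterate y from -40 to 40, compute RHS = 26·y³ − 6, and check whether it is a (positive or negative) perfect cube.
Check small values of y:
  y = 0: RHS = -6 is not a perfect cube.
  y = 1: RHS = 20 is not a perfect cube.
  y = -1: RHS = -32 is not a perfect cube.
  y = 2: RHS = 202 is not a perfect cube.
  y = -2: RHS = -214 is not a perfect cube.
  y = 3: RHS = 696 is not a perfect cube.
  y = -3: RHS = -708 is not a perfect cube.
Continuing the search up to |y| = 40 finds no solutions either.
No (x, y) in the scanned range satisfies the equation.

No integer solutions with |y| ≤ 40.


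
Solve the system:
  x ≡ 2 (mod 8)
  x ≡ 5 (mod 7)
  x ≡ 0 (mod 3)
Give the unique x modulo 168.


Moduli 8, 7, 3 are pairwise coprime; by CRT there is a unique solution modulo M = 8 · 7 · 3 = 168.
Solve pairwise, accumulating the modulus:
  Start with x ≡ 2 (mod 8).
  Combine with x ≡ 5 (mod 7): since gcd(8, 7) = 1, we get a unique residue mod 56.
    Write x = 2 + 8·t and substitute into x ≡ 5 (mod 7): 8·t ≡ 5 − 2 = 3 (mod 7).
    Reduce coefficients mod 7: 1·t ≡ 3 (mod 7).
    So t ≡ 3 (mod 7).
    Then x = 2 + 8·3 = 26, valid modulo lcm(8, 7) = 56: x ≡ 26 (mod 56).
  Combine with x ≡ 0 (mod 3): since gcd(56, 3) = 1, we get a unique residue mod 168.
    Write x = 26 + 56·t and substitute into x ≡ 0 (mod 3): 56·t ≡ 0 − 26 = -26 (mod 3).
    Reduce coefficients mod 3: 2·t ≡ 1 (mod 3).
    The inverse of 2 mod 3 is 2 (since 2·2 = 4 = 1·3 + 1), so t ≡ 2·1 = 2 ≡ 2 (mod 3).
    Then x = 26 + 56·2 = 138, valid modulo lcm(56, 3) = 168: x ≡ 138 (mod 168).
Verify: 138 mod 8 = 2 ✓, 138 mod 7 = 5 ✓, 138 mod 3 = 0 ✓.

x ≡ 138 (mod 168).


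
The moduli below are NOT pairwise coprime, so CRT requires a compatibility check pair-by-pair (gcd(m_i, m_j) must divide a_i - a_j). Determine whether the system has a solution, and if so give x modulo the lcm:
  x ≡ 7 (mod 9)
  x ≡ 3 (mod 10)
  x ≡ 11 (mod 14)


Moduli 9, 10, 14 are not pairwise coprime, so CRT works modulo lcm(m_i) when all pairwise compatibility conditions hold.
Pairwise compatibility: gcd(m_i, m_j) must divide a_i - a_j for every pair.
Merge one congruence at a time:
  Start: x ≡ 7 (mod 9).
  Combine with x ≡ 3 (mod 10): gcd(9, 10) = 1; 3 - 7 = -4, which IS divisible by 1, so compatible.
    Write x = 7 + 9·t and substitute into x ≡ 3 (mod 10): 9·t ≡ 3 − 7 = -4 (mod 10).
    Reduce coefficients mod 10: 9·t ≡ 6 (mod 10).
    The inverse of 9 mod 10 is 9 (since 9·9 = 81 = 8·10 + 1), so t ≡ 9·6 = 54 ≡ 4 (mod 10).
    Then x = 7 + 9·4 = 43, valid modulo lcm(9, 10) = 90: x ≡ 43 (mod 90).
  Combine with x ≡ 11 (mod 14): gcd(90, 14) = 2; 11 - 43 = -32, which IS divisible by 2, so compatible.
    Write x = 43 + 90·t and substitute into x ≡ 11 (mod 14): 90·t ≡ 11 − 43 = -32 (mod 14).
    Divide the congruence (and modulus) by g = 2: 45·t ≡ -16 (mod 7).
    Reduce coefficients mod 7: 3·t ≡ 5 (mod 7).
    The inverse of 3 mod 7 is 5 (since 3·5 = 15 = 2·7 + 1), so t ≡ 5·5 = 25 ≡ 4 (mod 7).
    Then x = 43 + 90·4 = 403, valid modulo lcm(90, 14) = 630: x ≡ 403 (mod 630).
Verify: 403 mod 9 = 7, 403 mod 10 = 3, 403 mod 14 = 11.

x ≡ 403 (mod 630).


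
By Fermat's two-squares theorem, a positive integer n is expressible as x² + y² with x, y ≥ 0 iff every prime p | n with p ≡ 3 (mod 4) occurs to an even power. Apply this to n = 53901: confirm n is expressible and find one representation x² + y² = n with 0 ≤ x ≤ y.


Step 1: Factor n = 53901 = 3^2 · 53 · 113.
Step 2: Check the mod-4 condition on each prime factor: 3 ≡ 3 (mod 4), exponent 2 (must be even); 53 ≡ 1 (mod 4), exponent 1; 113 ≡ 1 (mod 4), exponent 1.
All primes ≡ 3 (mod 4) appear to even exponent (or don't appear), so by the two-squares theorem n IS expressible as a sum of two squares.
Step 3: Build a representation. Group n = k² · m with k = 3 and m = 53 · 113 = 5989 (a product of primes ≡ 1 (mod 4)); a representation of m scales to one of n via (k·x)² + (k·y)² = k²(x² + y²). Each prime p ≡ 1 (mod 4) is itself a sum of two squares; find a² by testing p − a² for a perfect square:
  53: 53 − 1² = 52, 53 − 2² = 49 = 7² ⇒ 53 = 2² + 7².
  113: 113 − 1² = 112, 113 − 2² = 109, 113 − 3² = 104, 113 − 4² = 97, 113 − 5² = 88, 113 − 6² = 77, 113 − 7² = 64 = 8² ⇒ 113 = 7² + 8².
  Combine using the Brahmagupta–Fibonacci identity (a² + b²)(c² + d²) = (ac − bd)² + (ad + bc)² = (ac + bd)² + (ad − bc)²:
  53 · 113 = 5989: from (2² + 7²)(7² + 8²), take (2·7 − 7·8, 2·8 + 7·7) = (14 − 56, 16 + 49) = (-42, 65); dropping signs (only squares matter) gives (42, 65); check 42² + 65² = 1764 + 4225 = 5989 ✓.
  Scale by k = 3: (3·42, 3·65) = (126, 195).
Step 4: Order so x ≤ y and verify: 126² + 195² = 15876 + 38025 = 53901 = n. ✓

n = 53901 = 126² + 195² (one valid representation with x ≤ y).


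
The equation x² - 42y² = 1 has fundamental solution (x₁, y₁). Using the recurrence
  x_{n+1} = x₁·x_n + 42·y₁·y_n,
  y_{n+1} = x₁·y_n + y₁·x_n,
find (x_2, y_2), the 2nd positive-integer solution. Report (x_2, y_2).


Step 1: Find the fundamental solution (x₁, y₁) of x² - 42y² = 1.
  Expand √42 as a continued fraction. a₀ = ⌊√42⌋ = 6; iterate m_{k+1} = d_k·a_k − m_k, d_{k+1} = (42 − m_{k+1}²)/d_k, a_{k+1} = ⌊(a₀ + m_{k+1})/d_{k+1}⌋ (starting m₀ = 0, d₀ = 1), with convergents p_k = a_k·p_{k-1} + p_{k-2}, q_k = a_k·q_{k-1} + q_{k-2} (p₋₁ = 1, q₋₁ = 0):
  k = 0: a₀ = 6; p₀/q₀ = 6/1; p₀² − 42·q₀² = 36 − 42 = -6.
  k = 1: m = 6, d = 6, a = ⌊(6 + 6)/6⌋ = 2; p/q = (2·6 + 1)/(2·1 + 0) = 13/2; p² − 42·q² = 169 − 168 = 1.
  The first convergent with p² − 42·q² = 1 gives the fundamental solution (x₁, y₁) = (13, 2).
Step 2: Apply the recurrence (x_{n+1}, y_{n+1}) = (x₁x_n + 42y₁y_n, x₁y_n + y₁x_n) repeatedly.
  From (x_1, y_1) = (13, 2): x_2 = 13·13 + 42·2·2 = 337; y_2 = 13·2 + 2·13 = 52.
Step 3: Verify x_2² - 42·y_2² = 113569 - 113568 = 1 (should be 1). ✓

(x_1, y_1) = (13, 2); (x_2, y_2) = (337, 52).


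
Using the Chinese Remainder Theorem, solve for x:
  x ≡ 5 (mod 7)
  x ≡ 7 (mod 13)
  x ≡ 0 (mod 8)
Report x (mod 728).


Moduli 7, 13, 8 are pairwise coprime; by CRT there is a unique solution modulo M = 7 · 13 · 8 = 728.
Solve pairwise, accumulating the modulus:
  Start with x ≡ 5 (mod 7).
  Combine with x ≡ 7 (mod 13): since gcd(7, 13) = 1, we get a unique residue mod 91.
    Write x = 5 + 7·t and substitute into x ≡ 7 (mod 13): 7·t ≡ 7 − 5 = 2 (mod 13).
    The inverse of 7 mod 13 is 2 (since 7·2 = 14 = 1·13 + 1), so t ≡ 2·2 = 4 ≡ 4 (mod 13).
    Then x = 5 + 7·4 = 33, valid modulo lcm(7, 13) = 91: x ≡ 33 (mod 91).
  Combine with x ≡ 0 (mod 8): since gcd(91, 8) = 1, we get a unique residue mod 728.
    Write x = 33 + 91·t and substitute into x ≡ 0 (mod 8): 91·t ≡ 0 − 33 = -33 (mod 8).
    Reduce coefficients mod 8: 3·t ≡ 7 (mod 8).
    The inverse of 3 mod 8 is 3 (since 3·3 = 9 = 1·8 + 1), so t ≡ 3·7 = 21 ≡ 5 (mod 8).
    Then x = 33 + 91·5 = 488, valid modulo lcm(91, 8) = 728: x ≡ 488 (mod 728).
Verify: 488 mod 7 = 5 ✓, 488 mod 13 = 7 ✓, 488 mod 8 = 0 ✓.

x ≡ 488 (mod 728).


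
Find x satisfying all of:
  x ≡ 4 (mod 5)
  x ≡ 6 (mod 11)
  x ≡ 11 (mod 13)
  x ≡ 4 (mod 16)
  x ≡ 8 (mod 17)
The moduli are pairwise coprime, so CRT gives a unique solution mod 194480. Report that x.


Product of moduli M = 5 · 11 · 13 · 16 · 17 = 194480.
Merge one congruence at a time:
  Start: x ≡ 4 (mod 5).
  Combine with x ≡ 6 (mod 11); new modulus lcm = 55.
    Write x = 4 + 5·t and substitute into x ≡ 6 (mod 11): 5·t ≡ 6 − 4 = 2 (mod 11).
    The inverse of 5 mod 11 is 9 (since 5·9 = 45 = 4·11 + 1), so t ≡ 9·2 = 18 ≡ 7 (mod 11).
    Then x = 4 + 5·7 = 39, valid modulo lcm(5, 11) = 55: x ≡ 39 (mod 55).
  Combine with x ≡ 11 (mod 13); new modulus lcm = 715.
    Write x = 39 + 55·t and substitute into x ≡ 11 (mod 13): 55·t ≡ 11 − 39 = -28 (mod 13).
    Reduce coefficients mod 13: 3·t ≡ 11 (mod 13).
    The inverse of 3 mod 13 is 9 (since 3·9 = 27 = 2·13 + 1), so t ≡ 9·11 = 99 ≡ 8 (mod 13).
    Then x = 39 + 55·8 = 479, valid modulo lcm(55, 13) = 715: x ≡ 479 (mod 715).
  Combine with x ≡ 4 (mod 16); new modulus lcm = 11440.
    Write x = 479 + 715·t and substitute into x ≡ 4 (mod 16): 715·t ≡ 4 − 479 = -475 (mod 16).
    Reduce coefficients mod 16: 11·t ≡ 5 (mod 16).
    The inverse of 11 mod 16 is 3 (since 11·3 = 33 = 2·16 + 1), so t ≡ 3·5 = 15 ≡ 15 (mod 16).
    Then x = 479 + 715·15 = 11204, valid modulo lcm(715, 16) = 11440: x ≡ 11204 (mod 11440).
  Combine with x ≡ 8 (mod 17); new modulus lcm = 194480.
    Write x = 11204 + 11440·t and substitute into x ≡ 8 (mod 17): 11440·t ≡ 8 − 11204 = -11196 (mod 17).
    Reduce coefficients mod 17: 16·t ≡ 7 (mod 17).
    The inverse of 16 mod 17 is 16 (since 16·16 = 256 = 15·17 + 1), so t ≡ 16·7 = 112 ≡ 10 (mod 17).
    Then x = 11204 + 11440·10 = 125604, valid modulo lcm(11440, 17) = 194480: x ≡ 125604 (mod 194480).
Verify against each original: 125604 mod 5 = 4, 125604 mod 11 = 6, 125604 mod 13 = 11, 125604 mod 16 = 4, 125604 mod 17 = 8.

x ≡ 125604 (mod 194480).


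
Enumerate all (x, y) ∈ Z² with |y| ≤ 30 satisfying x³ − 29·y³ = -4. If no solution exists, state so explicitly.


The equation is x³ - 29y³ = -4. For fixed y, x³ = 29·y³ − 4, so a solution requires the RHS to be a perfect cube.
Strategy: iterate y from -30 to 30, compute RHS = 29·y³ − 4, and check whether it is a (positive or negative) perfect cube.
Check small values of y:
  y = 0: RHS = -4 is not a perfect cube.
  y = 1: RHS = 25 is not a perfect cube.
  y = -1: RHS = -33 is not a perfect cube.
  y = 2: RHS = 228 is not a perfect cube.
  y = -2: RHS = -236 is not a perfect cube.
  y = 3: RHS = 779 is not a perfect cube.
  y = -3: RHS = -787 is not a perfect cube.
Continuing the search up to |y| = 30 finds no solutions either.
No (x, y) in the scanned range satisfies the equation.

No integer solutions with |y| ≤ 30.


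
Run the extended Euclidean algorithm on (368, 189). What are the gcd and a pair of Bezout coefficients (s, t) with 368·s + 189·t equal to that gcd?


Euclidean algorithm on (368, 189) — divide until remainder is 0:
  368 = 1 · 189 + 179
  189 = 1 · 179 + 10
  179 = 17 · 10 + 9
  10 = 1 · 9 + 1
  9 = 9 · 1 + 0
gcd(368, 189) = 1.
Track Bezout coefficients alongside the remainders: start with r₀ = 368 = a·1 + b·0 (s = 1, t = 0) and r₁ = 189 = a·0 + b·1 (s = 0, t = 1); each new remainder r_{k+1} = r_{k-1} − q_k·r_k inherits s_{k+1} = s_{k-1} − q_k·s_k, t_{k+1} = t_{k-1} − q_k·t_k, so r_k = a·s_k + b·t_k at every step:
  q = 1: r = 179, s = 1 − 1·0 = 1, t = 0 − 1·1 = -1  (check: 368·1 + 189·(-1) = 179)
  q = 1: r = 10, s = 0 − 1·1 = -1, t = 1 − 1·(-1) = 2  (check: 368·(-1) + 189·2 = 10)
  q = 17: r = 9, s = 1 − 17·(-1) = 18, t = -1 − 17·2 = -35  (check: 368·18 + 189·(-35) = 9)
  q = 1: r = 1, s = -1 − 1·18 = -19, t = 2 − 1·(-35) = 37  (check: 368·(-19) + 189·37 = 1)
The row with r = 1 (the gcd) gives the Bezout coefficients s = -19, t = 37.
Result: 368 · (-19) + 189 · (37) = 1.

gcd(368, 189) = 1; s = -19, t = 37 (check: 368·(-19) + 189·37 = 1).


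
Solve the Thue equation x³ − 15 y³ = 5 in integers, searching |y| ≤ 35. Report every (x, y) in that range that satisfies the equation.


The equation is x³ - 15y³ = 5. For fixed y, x³ = 15·y³ + 5, so a solution requires the RHS to be a perfect cube.
Strategy: iterate y from -35 to 35, compute RHS = 15·y³ + 5, and check whether it is a (positive or negative) perfect cube.
Check small values of y:
  y = 0: RHS = 5 is not a perfect cube.
  y = 1: RHS = 20 is not a perfect cube.
  y = -1: RHS = -10 is not a perfect cube.
  y = 2: RHS = 125 = (5)³ ⇒ x = 5 works.
  y = -2: RHS = -115 is not a perfect cube.
  y = 3: RHS = 410 is not a perfect cube.
  y = -3: RHS = -400 is not a perfect cube.
Continuing the search up to |y| = 35 finds no further solutions beyond those listed.
Collected solutions: (5, 2).

Solutions (with |y| ≤ 35): (5, 2).


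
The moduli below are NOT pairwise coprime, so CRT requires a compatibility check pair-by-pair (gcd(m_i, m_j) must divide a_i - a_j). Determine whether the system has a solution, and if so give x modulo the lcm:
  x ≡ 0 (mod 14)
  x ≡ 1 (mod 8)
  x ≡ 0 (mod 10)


Moduli 14, 8, 10 are not pairwise coprime, so CRT works modulo lcm(m_i) when all pairwise compatibility conditions hold.
Pairwise compatibility: gcd(m_i, m_j) must divide a_i - a_j for every pair.
Merge one congruence at a time:
  Start: x ≡ 0 (mod 14).
  Combine with x ≡ 1 (mod 8): gcd(14, 8) = 2, and 1 - 0 = 1 is NOT divisible by 2.
    ⇒ system is inconsistent (no integer solution).

No solution (the system is inconsistent).


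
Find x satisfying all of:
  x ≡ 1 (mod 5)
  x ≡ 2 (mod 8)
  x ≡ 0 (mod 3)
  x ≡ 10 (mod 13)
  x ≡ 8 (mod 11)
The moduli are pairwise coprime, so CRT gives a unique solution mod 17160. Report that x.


Product of moduli M = 5 · 8 · 3 · 13 · 11 = 17160.
Merge one congruence at a time:
  Start: x ≡ 1 (mod 5).
  Combine with x ≡ 2 (mod 8); new modulus lcm = 40.
    Write x = 1 + 5·t and substitute into x ≡ 2 (mod 8): 5·t ≡ 2 − 1 = 1 (mod 8).
    The inverse of 5 mod 8 is 5 (since 5·5 = 25 = 3·8 + 1), so t ≡ 5·1 = 5 ≡ 5 (mod 8).
    Then x = 1 + 5·5 = 26, valid modulo lcm(5, 8) = 40: x ≡ 26 (mod 40).
  Combine with x ≡ 0 (mod 3); new modulus lcm = 120.
    Write x = 26 + 40·t and substitute into x ≡ 0 (mod 3): 40·t ≡ 0 − 26 = -26 (mod 3).
    Reduce coefficients mod 3: 1·t ≡ 1 (mod 3).
    So t ≡ 1 (mod 3).
    Then x = 26 + 40·1 = 66, valid modulo lcm(40, 3) = 120: x ≡ 66 (mod 120).
  Combine with x ≡ 10 (mod 13); new modulus lcm = 1560.
    Write x = 66 + 120·t and substitute into x ≡ 10 (mod 13): 120·t ≡ 10 − 66 = -56 (mod 13).
    Reduce coefficients mod 13: 3·t ≡ 9 (mod 13).
    The inverse of 3 mod 13 is 9 (since 3·9 = 27 = 2·13 + 1), so t ≡ 9·9 = 81 ≡ 3 (mod 13).
    Then x = 66 + 120·3 = 426, valid modulo lcm(120, 13) = 1560: x ≡ 426 (mod 1560).
  Combine with x ≡ 8 (mod 11); new modulus lcm = 17160.
    Write x = 426 + 1560·t and substitute into x ≡ 8 (mod 11): 1560·t ≡ 8 − 426 = -418 (mod 11).
    Reduce coefficients mod 11: 9·t ≡ 0 (mod 11).
    The inverse of 9 mod 11 is 5 (since 9·5 = 45 = 4·11 + 1), so t ≡ 5·0 = 0 ≡ 0 (mod 11).
    Then x = 426 + 1560·0 = 426, valid modulo lcm(1560, 11) = 17160: x ≡ 426 (mod 17160).
Verify against each original: 426 mod 5 = 1, 426 mod 8 = 2, 426 mod 3 = 0, 426 mod 13 = 10, 426 mod 11 = 8.

x ≡ 426 (mod 17160).


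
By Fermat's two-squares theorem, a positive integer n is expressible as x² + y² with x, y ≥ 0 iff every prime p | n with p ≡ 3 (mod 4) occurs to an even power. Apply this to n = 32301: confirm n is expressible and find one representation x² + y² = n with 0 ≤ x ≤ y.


Step 1: Factor n = 32301 = 3^2 · 37 · 97.
Step 2: Check the mod-4 condition on each prime factor: 3 ≡ 3 (mod 4), exponent 2 (must be even); 37 ≡ 1 (mod 4), exponent 1; 97 ≡ 1 (mod 4), exponent 1.
All primes ≡ 3 (mod 4) appear to even exponent (or don't appear), so by the two-squares theorem n IS expressible as a sum of two squares.
Step 3: Build a representation. Group n = k² · m with k = 3 and m = 37 · 97 = 3589 (a product of primes ≡ 1 (mod 4)); a representation of m scales to one of n via (k·x)² + (k·y)² = k²(x² + y²). Each prime p ≡ 1 (mod 4) is itself a sum of two squares; find a² by testing p − a² for a perfect square:
  37: 37 − 1² = 36 = 6² ⇒ 37 = 1² + 6².
  97: 97 − 1² = 96, 97 − 2² = 93, 97 − 3² = 88, 97 − 4² = 81 = 9² ⇒ 97 = 4² + 9².
  Combine using the Brahmagupta–Fibonacci identity (a² + b²)(c² + d²) = (ac − bd)² + (ad + bc)² = (ac + bd)² + (ad − bc)²:
  37 · 97 = 3589: from (1² + 6²)(4² + 9²), take (1·4 − 6·9, 1·9 + 6·4) = (4 − 54, 9 + 24) = (-50, 33); dropping signs (only squares matter) gives (50, 33); check 50² + 33² = 2500 + 1089 = 3589 ✓.
  Scale by k = 3: (3·50, 3·33) = (150, 99).
Step 4: Order so x ≤ y and verify: 99² + 150² = 9801 + 22500 = 32301 = n. ✓

n = 32301 = 99² + 150² (one valid representation with x ≤ y).


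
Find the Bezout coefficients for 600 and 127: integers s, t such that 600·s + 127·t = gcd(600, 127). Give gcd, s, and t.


Euclidean algorithm on (600, 127) — divide until remainder is 0:
  600 = 4 · 127 + 92
  127 = 1 · 92 + 35
  92 = 2 · 35 + 22
  35 = 1 · 22 + 13
  22 = 1 · 13 + 9
  13 = 1 · 9 + 4
  9 = 2 · 4 + 1
  4 = 4 · 1 + 0
gcd(600, 127) = 1.
Track Bezout coefficients alongside the remainders: start with r₀ = 600 = a·1 + b·0 (s = 1, t = 0) and r₁ = 127 = a·0 + b·1 (s = 0, t = 1); each new remainder r_{k+1} = r_{k-1} − q_k·r_k inherits s_{k+1} = s_{k-1} − q_k·s_k, t_{k+1} = t_{k-1} − q_k·t_k, so r_k = a·s_k + b·t_k at every step:
  q = 4: r = 92, s = 1 − 4·0 = 1, t = 0 − 4·1 = -4  (check: 600·1 + 127·(-4) = 92)
  q = 1: r = 35, s = 0 − 1·1 = -1, t = 1 − 1·(-4) = 5  (check: 600·(-1) + 127·5 = 35)
  q = 2: r = 22, s = 1 − 2·(-1) = 3, t = -4 − 2·5 = -14  (check: 600·3 + 127·(-14) = 22)
  q = 1: r = 13, s = -1 − 1·3 = -4, t = 5 − 1·(-14) = 19  (check: 600·(-4) + 127·19 = 13)
  q = 1: r = 9, s = 3 − 1·(-4) = 7, t = -14 − 1·19 = -33  (check: 600·7 + 127·(-33) = 9)
  q = 1: r = 4, s = -4 − 1·7 = -11, t = 19 − 1·(-33) = 52  (check: 600·(-11) + 127·52 = 4)
  q = 2: r = 1, s = 7 − 2·(-11) = 29, t = -33 − 2·52 = -137  (check: 600·29 + 127·(-137) = 1)
The row with r = 1 (the gcd) gives the Bezout coefficients s = 29, t = -137.
Result: 600 · (29) + 127 · (-137) = 1.

gcd(600, 127) = 1; s = 29, t = -137 (check: 600·29 + 127·(-137) = 1).


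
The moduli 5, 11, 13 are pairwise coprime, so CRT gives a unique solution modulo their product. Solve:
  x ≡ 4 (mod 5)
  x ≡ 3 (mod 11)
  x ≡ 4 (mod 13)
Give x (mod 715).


Moduli 5, 11, 13 are pairwise coprime; by CRT there is a unique solution modulo M = 5 · 11 · 13 = 715.
Solve pairwise, accumulating the modulus:
  Start with x ≡ 4 (mod 5).
  Combine with x ≡ 3 (mod 11): since gcd(5, 11) = 1, we get a unique residue mod 55.
    Write x = 4 + 5·t and substitute into x ≡ 3 (mod 11): 5·t ≡ 3 − 4 = -1 (mod 11).
    Reduce coefficients mod 11: 5·t ≡ 10 (mod 11).
    The inverse of 5 mod 11 is 9 (since 5·9 = 45 = 4·11 + 1), so t ≡ 9·10 = 90 ≡ 2 (mod 11).
    Then x = 4 + 5·2 = 14, valid modulo lcm(5, 11) = 55: x ≡ 14 (mod 55).
  Combine with x ≡ 4 (mod 13): since gcd(55, 13) = 1, we get a unique residue mod 715.
    Write x = 14 + 55·t and substitute into x ≡ 4 (mod 13): 55·t ≡ 4 − 14 = -10 (mod 13).
    Reduce coefficients mod 13: 3·t ≡ 3 (mod 13).
    The inverse of 3 mod 13 is 9 (since 3·9 = 27 = 2·13 + 1), so t ≡ 9·3 = 27 ≡ 1 (mod 13).
    Then x = 14 + 55·1 = 69, valid modulo lcm(55, 13) = 715: x ≡ 69 (mod 715).
Verify: 69 mod 5 = 4 ✓, 69 mod 11 = 3 ✓, 69 mod 13 = 4 ✓.

x ≡ 69 (mod 715).


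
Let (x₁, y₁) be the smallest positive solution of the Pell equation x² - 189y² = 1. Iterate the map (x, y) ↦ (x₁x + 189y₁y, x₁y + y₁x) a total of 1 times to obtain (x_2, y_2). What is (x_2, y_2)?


Step 1: Find the fundamental solution (x₁, y₁) of x² - 189y² = 1.
  Expand √189 as a continued fraction. a₀ = ⌊√189⌋ = 13; iterate m_{k+1} = d_k·a_k − m_k, d_{k+1} = (189 − m_{k+1}²)/d_k, a_{k+1} = ⌊(a₀ + m_{k+1})/d_{k+1}⌋ (starting m₀ = 0, d₀ = 1), with convergents p_k = a_k·p_{k-1} + p_{k-2}, q_k = a_k·q_{k-1} + q_{k-2} (p₋₁ = 1, q₋₁ = 0):
  k = 0: a₀ = 13; p₀/q₀ = 13/1; p₀² − 189·q₀² = 169 − 189 = -20.
  k = 1: m = 13, d = 20, a = ⌊(13 + 13)/20⌋ = 1; p/q = (1·13 + 1)/(1·1 + 0) = 14/1; p² − 189·q² = 196 − 189 = 7.
  k = 2: m = 7, d = 7, a = ⌊(13 + 7)/7⌋ = 2; p/q = (2·14 + 13)/(2·1 + 1) = 41/3; p² − 189·q² = 1681 − 1701 = -20.
  k = 3: m = 7, d = 20, a = ⌊(13 + 7)/20⌋ = 1; p/q = (1·41 + 14)/(1·3 + 1) = 55/4; p² − 189·q² = 3025 − 3024 = 1.
  The first convergent with p² − 189·q² = 1 gives the fundamental solution (x₁, y₁) = (55, 4).
Step 2: Apply the recurrence (x_{n+1}, y_{n+1}) = (x₁x_n + 189y₁y_n, x₁y_n + y₁x_n) repeatedly.
  From (x_1, y_1) = (55, 4): x_2 = 55·55 + 189·4·4 = 6049; y_2 = 55·4 + 4·55 = 440.
Step 3: Verify x_2² - 189·y_2² = 36590401 - 36590400 = 1 (should be 1). ✓

(x_1, y_1) = (55, 4); (x_2, y_2) = (6049, 440).


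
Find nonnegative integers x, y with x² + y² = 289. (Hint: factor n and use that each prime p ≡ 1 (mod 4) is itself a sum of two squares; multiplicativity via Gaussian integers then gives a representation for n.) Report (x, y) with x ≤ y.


Step 1: Factor n = 289 = 17^2.
Step 2: Check the mod-4 condition on each prime factor: 17 ≡ 1 (mod 4), exponent 2.
All primes ≡ 3 (mod 4) appear to even exponent (or don't appear), so by the two-squares theorem n IS expressible as a sum of two squares.
Step 3: Build a representation. Here n = 17 · 17 is a product of primes ≡ 1 (mod 4). Each prime p ≡ 1 (mod 4) is itself a sum of two squares; find a² by testing p − a² for a perfect square:
  17: 17 − 1² = 16 = 4² ⇒ 17 = 1² + 4².
  Combine using the Brahmagupta–Fibonacci identity (a² + b²)(c² + d²) = (ac − bd)² + (ad + bc)² = (ac + bd)² + (ad − bc)²:
  17 · 17 = 289: from (1² + 4²)(1² + 4²), take (1·1 − 4·4, 1·4 + 4·1) = (1 − 16, 4 + 4) = (-15, 8); dropping signs (only squares matter) gives (15, 8); check 15² + 8² = 225 + 64 = 289 ✓.
Step 4: Order so x ≤ y and verify: 8² + 15² = 64 + 225 = 289 = n. ✓

n = 289 = 8² + 15² (one valid representation with x ≤ y).


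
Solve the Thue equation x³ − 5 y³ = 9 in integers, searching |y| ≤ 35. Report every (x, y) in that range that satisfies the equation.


The equation is x³ - 5y³ = 9. For fixed y, x³ = 5·y³ + 9, so a solution requires the RHS to be a perfect cube.
Strategy: iterate y from -35 to 35, compute RHS = 5·y³ + 9, and check whether it is a (positive or negative) perfect cube.
Check small values of y:
  y = 0: RHS = 9 is not a perfect cube.
  y = 1: RHS = 14 is not a perfect cube.
  y = -1: RHS = 4 is not a perfect cube.
  y = 2: RHS = 49 is not a perfect cube.
  y = -2: RHS = -31 is not a perfect cube.
  y = 3: RHS = 144 is not a perfect cube.
  y = -3: RHS = -126 is not a perfect cube.
Continuing the search up to |y| = 35 finds no solutions either.
No (x, y) in the scanned range satisfies the equation.

No integer solutions with |y| ≤ 35.
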